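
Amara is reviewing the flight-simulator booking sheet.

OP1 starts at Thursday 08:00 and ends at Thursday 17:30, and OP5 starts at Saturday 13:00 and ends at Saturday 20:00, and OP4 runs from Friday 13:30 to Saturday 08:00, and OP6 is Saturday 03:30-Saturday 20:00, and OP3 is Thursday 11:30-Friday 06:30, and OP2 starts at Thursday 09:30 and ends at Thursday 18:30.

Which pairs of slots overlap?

OP1 & OP2, OP1 & OP3, OP2 & OP3, OP4 & OP6, OP5 & OP6

Sorted by start: OP1, OP2, OP3, OP4, OP6, OP5.
OP2 starts before OP1 ends → OP1 and OP2 overlap.
OP3 starts before OP1 ends → OP1 and OP3 overlap.
OP4 starts after OP1 ends, so nothing later overlaps OP1 either.
OP3 starts before OP2 ends → OP2 and OP3 overlap.
OP4 starts after OP2 ends, so nothing later overlaps OP2 either.
OP4 starts after OP3 ends, so nothing later overlaps OP3 either.
OP6 starts before OP4 ends → OP4 and OP6 overlap.
OP5 starts after OP4 ends.
OP5 starts before OP6 ends → OP6 and OP5 overlap.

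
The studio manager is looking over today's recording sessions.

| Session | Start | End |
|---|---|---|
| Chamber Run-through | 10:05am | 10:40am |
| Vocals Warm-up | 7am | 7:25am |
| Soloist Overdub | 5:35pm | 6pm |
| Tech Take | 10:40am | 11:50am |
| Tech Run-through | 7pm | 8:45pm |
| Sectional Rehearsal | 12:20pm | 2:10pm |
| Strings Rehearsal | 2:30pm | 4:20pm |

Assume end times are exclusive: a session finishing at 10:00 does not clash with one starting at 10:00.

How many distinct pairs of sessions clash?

Sorted by start: Vocals Warm-up, Chamber Run-through, Tech Take, Sectional Rehearsal, Strings Rehearsal, Soloist Overdub, Tech Run-through.
Chamber Run-through starts after Vocals Warm-up ends; Vocals Warm-up is clear from here.
Tech Take starts exactly when Chamber Run-through ends (back-to-back, no overlap); Chamber Run-through is clear from here.
Sectional Rehearsal starts after Tech Take ends; Tech Take is clear from here.
Strings Rehearsal starts after Sectional Rehearsal ends; Sectional Rehearsal is clear from here.
Soloist Overdub starts after Strings Rehearsal ends; Strings Rehearsal is clear from here.
Tech Run-through starts after Soloist Overdub ends.
No pair overlaps.

0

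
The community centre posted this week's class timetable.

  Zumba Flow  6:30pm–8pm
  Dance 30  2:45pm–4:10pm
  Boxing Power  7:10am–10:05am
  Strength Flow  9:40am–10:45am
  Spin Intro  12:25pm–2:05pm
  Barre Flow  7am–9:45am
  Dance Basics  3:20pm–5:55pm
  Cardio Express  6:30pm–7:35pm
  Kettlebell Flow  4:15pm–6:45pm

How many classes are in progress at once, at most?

3

Sort all start/end points and keep a running count:
7am start Barre Flow → 1
7:10am start Boxing Power → 2
9:40am start Strength Flow → 3
9:45am end Barre Flow → 2
10:05am end Boxing Power → 1
10:45am end Strength Flow → 0
12:25pm start Spin Intro → 1
2:05pm end Spin Intro → 0
2:45pm start Dance 30 → 1
3:20pm start Dance Basics → 2
4:10pm end Dance 30 → 1
4:15pm start Kettlebell Flow → 2
5:55pm end Dance Basics → 1
6:30pm start Cardio Express → 2
6:30pm start Zumba Flow → 3
6:45pm end Kettlebell Flow → 2
7:35pm end Cardio Express → 1
8pm end Zumba Flow → 0
Peak is 3, at 9:40am (Barre Flow, Boxing Power, Strength Flow).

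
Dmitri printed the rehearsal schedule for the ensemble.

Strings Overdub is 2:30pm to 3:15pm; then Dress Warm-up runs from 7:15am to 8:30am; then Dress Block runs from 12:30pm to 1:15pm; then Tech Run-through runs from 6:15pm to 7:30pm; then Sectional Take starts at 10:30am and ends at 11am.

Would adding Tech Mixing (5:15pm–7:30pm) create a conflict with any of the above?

Dress Warm-up: ends 8:30am at or before Tech Mixing starts 5:15pm → clear.
Sectional Take: ends 11am at or before Tech Mixing starts 5:15pm → clear.
Dress Block: ends 1:15pm at or before Tech Mixing starts 5:15pm → clear.
Strings Overdub: ends 3:15pm at or before Tech Mixing starts 5:15pm → clear.
Tech Run-through: starts 6:15pm before Tech Mixing ends 7:30pm, and ends 7:30pm after Tech Mixing starts 5:15pm → overlap.
Tech Mixing overlaps Tech Run-through.

Yes — it overlaps Tech Run-through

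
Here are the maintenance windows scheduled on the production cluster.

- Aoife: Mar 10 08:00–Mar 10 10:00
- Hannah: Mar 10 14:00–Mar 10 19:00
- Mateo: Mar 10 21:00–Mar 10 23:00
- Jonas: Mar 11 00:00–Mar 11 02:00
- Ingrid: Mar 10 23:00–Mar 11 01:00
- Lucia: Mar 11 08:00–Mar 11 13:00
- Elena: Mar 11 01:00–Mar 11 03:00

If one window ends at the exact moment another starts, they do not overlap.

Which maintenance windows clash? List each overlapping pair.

Elena & Jonas, Ingrid & Jonas

Two intervals overlap when each starts before the other ends.
Sorted by start: Aoife, Hannah, Mateo, Ingrid, Jonas, Elena, Lucia.
Hannah starts after Aoife ends, so Aoife has no further overlaps.
Mateo starts after Hannah ends, so Hannah has no further overlaps.
Ingrid starts exactly when Mateo ends (back-to-back, no overlap), so Mateo has no further overlaps.
Jonas starts before Ingrid ends → Ingrid and Jonas overlap.
Elena starts exactly when Ingrid ends (back-to-back, no overlap), so Ingrid has no further overlaps.
Elena starts before Jonas ends → Jonas and Elena overlap.
Lucia starts after Jonas ends.
Lucia starts after Elena ends.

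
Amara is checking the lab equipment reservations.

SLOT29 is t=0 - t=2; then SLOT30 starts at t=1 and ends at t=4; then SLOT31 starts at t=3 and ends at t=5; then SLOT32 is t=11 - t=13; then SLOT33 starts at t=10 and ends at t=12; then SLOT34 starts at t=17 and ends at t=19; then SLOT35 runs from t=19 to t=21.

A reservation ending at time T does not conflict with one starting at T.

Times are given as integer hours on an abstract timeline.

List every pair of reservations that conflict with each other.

Sorted by start: SLOT29, SLOT30, SLOT31, SLOT33, SLOT32, SLOT34, SLOT35.
SLOT30 starts before SLOT29 ends → SLOT29 and SLOT30 overlap.
SLOT31 starts after SLOT29 ends, so SLOT29 has no further overlaps.
SLOT31 starts before SLOT30 ends → SLOT30 and SLOT31 overlap.
SLOT33 starts after SLOT30 ends, so SLOT30 has no further overlaps.
SLOT33 starts after SLOT31 ends, so SLOT31 has no further overlaps.
SLOT32 starts before SLOT33 ends → SLOT33 and SLOT32 overlap.
SLOT34 starts after SLOT33 ends, so SLOT33 has no further overlaps.
SLOT34 starts after SLOT32 ends, so SLOT32 has no further overlaps.
SLOT35 starts exactly when SLOT34 ends (back-to-back, no overlap).

SLOT29 & SLOT30, SLOT30 & SLOT31, SLOT32 & SLOT33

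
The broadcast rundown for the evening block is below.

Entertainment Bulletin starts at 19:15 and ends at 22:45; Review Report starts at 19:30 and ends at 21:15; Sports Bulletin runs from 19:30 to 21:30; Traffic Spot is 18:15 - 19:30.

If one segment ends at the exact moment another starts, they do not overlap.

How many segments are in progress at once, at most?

Sort all start/end points and keep a running count:
18:15 start Traffic Spot → 1
19:15 start Entertainment Bulletin → 2
19:30 end Traffic Spot → 1
19:30 start Review Report → 2
19:30 start Sports Bulletin → 3
21:15 end Review Report → 2
21:30 end Sports Bulletin → 1
22:45 end Entertainment Bulletin → 0
Peak is 3, at 19:30 (Entertainment Bulletin, Review Report, Sports Bulletin).

3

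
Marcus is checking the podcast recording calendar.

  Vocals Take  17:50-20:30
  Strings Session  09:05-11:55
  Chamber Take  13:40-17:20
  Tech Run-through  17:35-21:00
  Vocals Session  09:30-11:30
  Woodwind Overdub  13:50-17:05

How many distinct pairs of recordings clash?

3

Sorted by start: Strings Session, Vocals Session, Chamber Take, Woodwind Overdub, Tech Run-through, Vocals Take.
Vocals Session starts before Strings Session ends → Strings Session and Vocals Session overlap.
Chamber Take starts after Strings Session ends, so Strings Session has no further overlaps.
Chamber Take starts after Vocals Session ends, so Vocals Session has no further overlaps.
Woodwind Overdub starts before Chamber Take ends → Chamber Take and Woodwind Overdub overlap.
Tech Run-through starts after Chamber Take ends, so Chamber Take has no further overlaps.
Tech Run-through starts after Woodwind Overdub ends, so Woodwind Overdub has no further overlaps.
Vocals Take starts before Tech Run-through ends → Tech Run-through and Vocals Take overlap.
Overlapping pairs: Chamber Take & Woodwind Overdub, Strings Session & Vocals Session, Tech Run-through & Vocals Take — 3 in total.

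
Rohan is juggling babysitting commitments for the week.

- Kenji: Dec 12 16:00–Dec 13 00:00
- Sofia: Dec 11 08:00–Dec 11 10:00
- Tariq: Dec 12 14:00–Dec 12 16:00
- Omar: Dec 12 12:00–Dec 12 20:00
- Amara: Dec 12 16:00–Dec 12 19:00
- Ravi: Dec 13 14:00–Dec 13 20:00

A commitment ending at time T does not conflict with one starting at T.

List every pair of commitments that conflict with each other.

Amara & Kenji, Amara & Omar, Kenji & Omar, Omar & Tariq

Sorted by start: Sofia, Omar, Tariq, Kenji, Amara, Ravi.
Omar starts after Sofia ends; Sofia is clear from here.
Tariq starts before Omar ends → Omar and Tariq overlap.
Kenji starts before Omar ends → Omar and Kenji overlap.
Amara starts before Omar ends → Omar and Amara overlap.
Ravi starts after Omar ends.
Kenji starts exactly when Tariq ends (back-to-back, no overlap); Tariq is clear from here.
Amara starts before Kenji ends → Kenji and Amara overlap.
Ravi starts after Kenji ends.
Ravi starts after Amara ends.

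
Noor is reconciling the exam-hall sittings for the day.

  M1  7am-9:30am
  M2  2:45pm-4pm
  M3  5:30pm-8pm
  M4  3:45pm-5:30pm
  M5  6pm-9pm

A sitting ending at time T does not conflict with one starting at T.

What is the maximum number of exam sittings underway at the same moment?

Sort all start/end points and keep a running count:
7am start M1 → 1
9:30am end M1 → 0
2:45pm start M2 → 1
3:45pm start M4 → 2
4pm end M2 → 1
5:30pm end M4 → 0
5:30pm start M3 → 1
6pm start M5 → 2
8pm end M3 → 1
9pm end M5 → 0
Peak is 2, at 3:45pm (M2, M4).

2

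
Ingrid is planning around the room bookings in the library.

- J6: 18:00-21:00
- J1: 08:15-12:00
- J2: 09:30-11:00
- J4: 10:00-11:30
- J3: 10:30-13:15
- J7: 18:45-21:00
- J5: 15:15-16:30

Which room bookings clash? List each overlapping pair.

Sorted by start: J1, J2, J4, J3, J5, J6, J7.
J2 starts before J1 ends → J1 and J2 overlap.
J4 starts before J1 ends → J1 and J4 overlap.
J3 starts before J1 ends → J1 and J3 overlap.
J5 starts after J1 ends; J1 is clear from here.
J4 starts before J2 ends → J2 and J4 overlap.
J3 starts before J2 ends → J2 and J3 overlap.
J5 starts after J2 ends; J2 is clear from here.
J3 starts before J4 ends → J4 and J3 overlap.
J5 starts after J4 ends; J4 is clear from here.
J5 starts after J3 ends; J3 is clear from here.
J6 starts after J5 ends; J5 is clear from here.
J7 starts before J6 ends → J6 and J7 overlap.

J1 & J2, J1 & J3, J1 & J4, J2 & J3, J2 & J4, J3 & J4, J6 & J7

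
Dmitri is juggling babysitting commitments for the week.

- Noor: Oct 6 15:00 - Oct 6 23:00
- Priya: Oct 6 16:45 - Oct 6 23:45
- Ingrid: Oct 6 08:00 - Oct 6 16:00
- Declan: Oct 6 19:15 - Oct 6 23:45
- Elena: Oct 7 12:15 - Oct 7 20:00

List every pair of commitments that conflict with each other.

Declan & Noor, Declan & Priya, Ingrid & Noor, Noor & Priya

Check each pair: they overlap iff neither finishes before the other starts.
Sorted by start: Ingrid, Noor, Priya, Declan, Elena.
Noor starts before Ingrid ends → Ingrid and Noor overlap.
Priya starts after Ingrid ends, so nothing later overlaps Ingrid either.
Priya starts before Noor ends → Noor and Priya overlap.
Declan starts before Noor ends → Noor and Declan overlap.
Elena starts after Noor ends.
Declan starts before Priya ends → Priya and Declan overlap.
Elena starts after Priya ends.
Elena starts after Declan ends.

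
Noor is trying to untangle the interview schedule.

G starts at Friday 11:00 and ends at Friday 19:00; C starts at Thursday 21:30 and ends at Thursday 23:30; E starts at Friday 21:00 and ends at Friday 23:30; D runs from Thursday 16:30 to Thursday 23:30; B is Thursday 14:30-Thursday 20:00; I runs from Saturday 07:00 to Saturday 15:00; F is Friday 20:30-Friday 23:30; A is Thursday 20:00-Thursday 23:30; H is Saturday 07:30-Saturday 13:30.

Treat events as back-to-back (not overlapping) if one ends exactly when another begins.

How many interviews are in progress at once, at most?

Walk through starts and ends in time order (an end at T is processed before a start at T):
Thursday 14:30 start B → 1
Thursday 16:30 start D → 2
Thursday 20:00 end B → 1
Thursday 20:00 start A → 2
Thursday 21:30 start C → 3
Thursday 23:30 end A → 2
Thursday 23:30 end C → 1
Thursday 23:30 end D → 0
Friday 11:00 start G → 1
Friday 19:00 end G → 0
Friday 20:30 start F → 1
Friday 21:00 start E → 2
Friday 23:30 end E → 1
Friday 23:30 end F → 0
Saturday 07:00 start I → 1
Saturday 07:30 start H → 2
Saturday 13:30 end H → 1
Saturday 15:00 end I → 0
Peak is 3, at Thursday 21:30 (A, C, D).

3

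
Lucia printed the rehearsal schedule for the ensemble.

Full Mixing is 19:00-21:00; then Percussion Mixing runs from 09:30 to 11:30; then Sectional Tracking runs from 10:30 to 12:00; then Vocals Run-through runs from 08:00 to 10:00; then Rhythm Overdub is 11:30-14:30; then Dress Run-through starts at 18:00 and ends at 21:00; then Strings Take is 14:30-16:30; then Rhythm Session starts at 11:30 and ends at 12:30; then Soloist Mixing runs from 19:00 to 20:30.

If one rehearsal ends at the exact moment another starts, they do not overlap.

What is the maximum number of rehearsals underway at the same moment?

3

Walk through starts and ends in time order (an end at T is processed before a start at T):
08:00 start Vocals Run-through → 1
09:30 start Percussion Mixing → 2
10:00 end Vocals Run-through → 1
10:30 start Sectional Tracking → 2
11:30 end Percussion Mixing → 1
11:30 start Rhythm Overdub → 2
11:30 start Rhythm Session → 3
12:00 end Sectional Tracking → 2
12:30 end Rhythm Session → 1
14:30 end Rhythm Overdub → 0
14:30 start Strings Take → 1
16:30 end Strings Take → 0
18:00 start Dress Run-through → 1
19:00 start Full Mixing → 2
19:00 start Soloist Mixing → 3
20:30 end Soloist Mixing → 2
21:00 end Dress Run-through → 1
21:00 end Full Mixing → 0
Peak is 3, at 11:30 (Rhythm Overdub, Rhythm Session, Sectional Tracking).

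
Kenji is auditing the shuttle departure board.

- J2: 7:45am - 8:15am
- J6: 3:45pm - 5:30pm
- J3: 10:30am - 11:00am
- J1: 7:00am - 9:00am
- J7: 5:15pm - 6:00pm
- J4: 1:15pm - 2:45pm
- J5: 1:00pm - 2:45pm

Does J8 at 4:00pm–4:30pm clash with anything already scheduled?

J1: ends 9:00am at or before J8 starts 4:00pm → clear.
J2: ends 8:15am at or before J8 starts 4:00pm → clear.
J3: ends 11:00am at or before J8 starts 4:00pm → clear.
J5: ends 2:45pm at or before J8 starts 4:00pm → clear.
J4: ends 2:45pm at or before J8 starts 4:00pm → clear.
J6: starts 3:45pm before J8 ends 4:30pm, and ends 5:30pm after J8 starts 4:00pm → overlap.
J7: starts 5:15pm at or after J8 ends 4:30pm → clear.
J8 overlaps J6.

Yes — it overlaps J6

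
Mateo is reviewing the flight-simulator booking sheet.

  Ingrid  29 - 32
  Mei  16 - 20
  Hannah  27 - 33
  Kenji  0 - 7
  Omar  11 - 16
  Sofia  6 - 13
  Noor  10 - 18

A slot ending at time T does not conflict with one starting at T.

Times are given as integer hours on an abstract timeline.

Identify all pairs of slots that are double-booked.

Check each pair: they overlap iff neither finishes before the other starts.
Sorted by start: Kenji, Sofia, Noor, Omar, Mei, Hannah, Ingrid.
Sofia starts before Kenji ends → Kenji and Sofia overlap.
Noor starts after Kenji ends — done with Kenji.
Noor starts before Sofia ends → Sofia and Noor overlap.
Omar starts before Sofia ends → Sofia and Omar overlap.
Mei starts after Sofia ends — done with Sofia.
Omar starts before Noor ends → Noor and Omar overlap.
Mei starts before Noor ends → Noor and Mei overlap.
Hannah starts after Noor ends — done with Noor.
Mei starts exactly when Omar ends (back-to-back, no overlap) — done with Omar.
Hannah starts after Mei ends — done with Mei.
Ingrid starts before Hannah ends → Hannah and Ingrid overlap.

Hannah & Ingrid, Kenji & Sofia, Mei & Noor, Noor & Omar, Noor & Sofia, Omar & Sofia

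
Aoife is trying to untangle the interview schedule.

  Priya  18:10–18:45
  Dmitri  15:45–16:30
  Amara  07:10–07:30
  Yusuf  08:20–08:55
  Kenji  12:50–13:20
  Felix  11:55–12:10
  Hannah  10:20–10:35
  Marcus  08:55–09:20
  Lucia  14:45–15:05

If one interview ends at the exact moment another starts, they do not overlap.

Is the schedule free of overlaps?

Sorted by start: Amara, Yusuf, Marcus, Hannah, Felix, Kenji, Lucia, Dmitri, Priya.
Yusuf starts after Amara ends — done with Amara.
Marcus starts exactly when Yusuf ends (back-to-back, no overlap) — done with Yusuf.
Hannah starts after Marcus ends — done with Marcus.
Felix starts after Hannah ends — done with Hannah.
Kenji starts after Felix ends — done with Felix.
Lucia starts after Kenji ends — done with Kenji.
Dmitri starts after Lucia ends — done with Lucia.
Priya starts after Dmitri ends.
Every pair is clear; the schedule has no overlaps.

Yes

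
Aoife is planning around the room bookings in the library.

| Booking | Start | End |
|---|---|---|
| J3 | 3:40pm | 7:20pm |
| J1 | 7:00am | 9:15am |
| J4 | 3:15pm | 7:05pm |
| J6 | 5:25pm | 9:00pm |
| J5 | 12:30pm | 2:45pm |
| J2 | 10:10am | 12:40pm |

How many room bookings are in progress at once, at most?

Sort all start/end points and keep a running count:
7:00am start J1 → 1
9:15am end J1 → 0
10:10am start J2 → 1
12:30pm start J5 → 2
12:40pm end J2 → 1
2:45pm end J5 → 0
3:15pm start J4 → 1
3:40pm start J3 → 2
5:25pm start J6 → 3
7:05pm end J4 → 2
7:20pm end J3 → 1
9:00pm end J6 → 0
Peak is 3, at 5:25pm (J3, J4, J6).

3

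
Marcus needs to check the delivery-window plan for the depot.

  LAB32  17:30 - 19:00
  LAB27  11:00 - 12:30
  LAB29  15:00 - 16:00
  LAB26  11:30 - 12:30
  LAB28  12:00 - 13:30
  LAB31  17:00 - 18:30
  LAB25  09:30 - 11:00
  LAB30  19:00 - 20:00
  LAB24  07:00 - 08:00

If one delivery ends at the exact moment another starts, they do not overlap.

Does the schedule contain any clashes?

Sorted by start: LAB24, LAB25, LAB27, LAB26, LAB28, LAB29, LAB31, LAB32, LAB30.
LAB25 starts after LAB24 ends, so LAB24 has no further overlaps.
LAB27 starts exactly when LAB25 ends (back-to-back, no overlap), so LAB25 has no further overlaps.
LAB26 starts before LAB27 ends → LAB27 and LAB26 overlap.
That's a conflict, so the schedule is not conflict-free.

Yes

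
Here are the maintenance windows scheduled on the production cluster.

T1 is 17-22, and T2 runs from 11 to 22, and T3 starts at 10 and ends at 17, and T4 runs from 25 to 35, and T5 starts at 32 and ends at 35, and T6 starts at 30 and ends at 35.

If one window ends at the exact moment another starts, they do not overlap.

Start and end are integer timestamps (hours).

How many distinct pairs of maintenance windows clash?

5

Check each pair: they overlap iff neither finishes before the other starts.
Sorted by start: T3, T2, T1, T4, T6, T5.
T2 starts before T3 ends → T3 and T2 overlap.
T1 starts exactly when T3 ends (back-to-back, no overlap); T3 is clear from here.
T1 starts before T2 ends → T2 and T1 overlap.
T4 starts after T2 ends; T2 is clear from here.
T4 starts after T1 ends; T1 is clear from here.
T6 starts before T4 ends → T4 and T6 overlap.
T5 starts before T4 ends → T4 and T5 overlap.
T5 starts before T6 ends → T6 and T5 overlap.
Overlapping pairs: T1 & T2, T2 & T3, T4 & T5, T4 & T6, T5 & T6 — 5 in total.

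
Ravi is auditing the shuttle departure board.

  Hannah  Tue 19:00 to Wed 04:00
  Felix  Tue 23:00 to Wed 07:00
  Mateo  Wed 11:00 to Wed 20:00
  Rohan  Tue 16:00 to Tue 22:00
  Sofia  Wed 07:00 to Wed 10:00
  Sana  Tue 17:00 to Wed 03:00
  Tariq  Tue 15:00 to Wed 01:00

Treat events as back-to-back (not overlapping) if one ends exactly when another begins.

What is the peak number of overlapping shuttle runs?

4

Sweep the timeline, counting +1 at each start and −1 at each end (ends before starts at a tie):
Tue 15:00 start Tariq → 1
Tue 16:00 start Rohan → 2
Tue 17:00 start Sana → 3
Tue 19:00 start Hannah → 4
Tue 22:00 end Rohan → 3
Tue 23:00 start Felix → 4
Wed 01:00 end Tariq → 3
Wed 03:00 end Sana → 2
Wed 04:00 end Hannah → 1
Wed 07:00 end Felix → 0
Wed 07:00 start Sofia → 1
Wed 10:00 end Sofia → 0
Wed 11:00 start Mateo → 1
Wed 20:00 end Mateo → 0
Peak is 4, at Tue 19:00 (Hannah, Rohan, Sana, Tariq).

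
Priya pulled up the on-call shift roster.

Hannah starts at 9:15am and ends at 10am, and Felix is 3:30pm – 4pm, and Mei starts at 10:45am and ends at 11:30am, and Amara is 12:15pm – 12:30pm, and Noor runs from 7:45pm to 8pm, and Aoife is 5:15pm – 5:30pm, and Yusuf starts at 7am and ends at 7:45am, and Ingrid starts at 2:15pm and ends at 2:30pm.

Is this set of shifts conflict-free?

Sorted by start: Yusuf, Hannah, Mei, Amara, Ingrid, Felix, Aoife, Noor.
Hannah starts after Yusuf ends — done with Yusuf.
Mei starts after Hannah ends — done with Hannah.
Amara starts after Mei ends — done with Mei.
Ingrid starts after Amara ends — done with Amara.
Felix starts after Ingrid ends — done with Ingrid.
Aoife starts after Felix ends — done with Felix.
Noor starts after Aoife ends.
Every pair is clear; the schedule has no overlaps.

Yes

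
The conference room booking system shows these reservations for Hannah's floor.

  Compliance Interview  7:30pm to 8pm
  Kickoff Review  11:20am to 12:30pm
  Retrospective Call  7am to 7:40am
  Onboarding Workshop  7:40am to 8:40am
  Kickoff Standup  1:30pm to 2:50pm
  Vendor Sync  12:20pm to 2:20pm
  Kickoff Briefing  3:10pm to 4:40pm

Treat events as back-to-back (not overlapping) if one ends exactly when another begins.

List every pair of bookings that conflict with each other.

Kickoff Review & Vendor Sync, Kickoff Standup & Vendor Sync

Check each pair: they overlap iff neither finishes before the other starts.
Sorted by start: Retrospective Call, Onboarding Workshop, Kickoff Review, Vendor Sync, Kickoff Standup, Kickoff Briefing, Compliance Interview.
Onboarding Workshop starts exactly when Retrospective Call ends (back-to-back, no overlap), so Retrospective Call has no further overlaps.
Kickoff Review starts after Onboarding Workshop ends, so Onboarding Workshop has no further overlaps.
Vendor Sync starts before Kickoff Review ends → Kickoff Review and Vendor Sync overlap.
Kickoff Standup starts after Kickoff Review ends, so Kickoff Review has no further overlaps.
Kickoff Standup starts before Vendor Sync ends → Vendor Sync and Kickoff Standup overlap.
Kickoff Briefing starts after Vendor Sync ends, so Vendor Sync has no further overlaps.
Kickoff Briefing starts after Kickoff Standup ends, so Kickoff Standup has no further overlaps.
Compliance Interview starts after Kickoff Briefing ends.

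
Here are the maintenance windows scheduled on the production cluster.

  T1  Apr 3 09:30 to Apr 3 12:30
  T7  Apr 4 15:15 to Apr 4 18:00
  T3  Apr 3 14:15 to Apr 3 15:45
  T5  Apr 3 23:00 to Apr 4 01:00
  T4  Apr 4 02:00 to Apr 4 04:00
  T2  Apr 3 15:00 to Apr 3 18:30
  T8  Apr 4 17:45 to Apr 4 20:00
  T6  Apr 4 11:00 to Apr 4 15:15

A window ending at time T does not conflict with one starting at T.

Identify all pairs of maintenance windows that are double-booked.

T2 & T3, T7 & T8

Sorted by start: T1, T3, T2, T5, T4, T6, T7, T8.
T3 starts after T1 ends, so T1 has no further overlaps.
T2 starts before T3 ends → T3 and T2 overlap.
T5 starts after T3 ends, so T3 has no further overlaps.
T5 starts after T2 ends, so T2 has no further overlaps.
T4 starts after T5 ends, so T5 has no further overlaps.
T6 starts after T4 ends, so T4 has no further overlaps.
T7 starts exactly when T6 ends (back-to-back, no overlap), so T6 has no further overlaps.
T8 starts before T7 ends → T7 and T8 overlap.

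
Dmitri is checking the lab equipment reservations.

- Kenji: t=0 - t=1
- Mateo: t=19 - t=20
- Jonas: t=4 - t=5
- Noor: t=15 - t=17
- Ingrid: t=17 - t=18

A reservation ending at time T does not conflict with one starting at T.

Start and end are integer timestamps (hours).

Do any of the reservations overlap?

Sorted by start: Kenji, Jonas, Noor, Ingrid, Mateo.
Jonas starts after Kenji ends, so nothing later overlaps Kenji either.
Noor starts after Jonas ends, so nothing later overlaps Jonas either.
Ingrid starts exactly when Noor ends (back-to-back, no overlap), so nothing later overlaps Noor either.
Mateo starts after Ingrid ends.
Every pair is clear; the schedule has no overlaps.

No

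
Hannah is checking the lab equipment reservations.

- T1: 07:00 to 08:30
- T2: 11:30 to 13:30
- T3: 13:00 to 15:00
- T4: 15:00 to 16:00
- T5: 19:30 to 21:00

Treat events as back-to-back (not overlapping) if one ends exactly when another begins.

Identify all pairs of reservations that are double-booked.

T2 & T3

Check each pair: they overlap iff neither finishes before the other starts.
Sorted by start: T1, T2, T3, T4, T5.
T2 starts after T1 ends, so T1 has no further overlaps.
T3 starts before T2 ends → T2 and T3 overlap.
T4 starts after T2 ends, so T2 has no further overlaps.
T4 starts exactly when T3 ends (back-to-back, no overlap), so T3 has no further overlaps.
T5 starts after T4 ends.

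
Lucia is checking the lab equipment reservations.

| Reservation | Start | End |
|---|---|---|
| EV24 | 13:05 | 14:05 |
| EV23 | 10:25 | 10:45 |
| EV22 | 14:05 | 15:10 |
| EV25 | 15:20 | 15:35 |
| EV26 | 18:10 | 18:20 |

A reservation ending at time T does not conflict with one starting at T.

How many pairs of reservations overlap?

0

Sorted by start: EV23, EV24, EV22, EV25, EV26.
EV24 starts after EV23 ends, so nothing later overlaps EV23 either.
EV22 starts exactly when EV24 ends (back-to-back, no overlap), so nothing later overlaps EV24 either.
EV25 starts after EV22 ends, so nothing later overlaps EV22 either.
EV26 starts after EV25 ends.
No pair overlaps.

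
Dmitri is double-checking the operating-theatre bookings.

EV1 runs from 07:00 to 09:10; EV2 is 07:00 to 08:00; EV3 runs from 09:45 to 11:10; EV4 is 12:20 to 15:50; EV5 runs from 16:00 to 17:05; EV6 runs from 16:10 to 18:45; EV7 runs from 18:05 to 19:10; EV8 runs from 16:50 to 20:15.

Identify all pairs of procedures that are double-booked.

EV1 & EV2, EV5 & EV6, EV5 & EV8, EV6 & EV7, EV6 & EV8, EV7 & EV8

Check each pair: they overlap iff neither finishes before the other starts.
Sorted by start: EV1, EV2, EV3, EV4, EV5, EV6, EV8, EV7.
EV2 starts before EV1 ends → EV1 and EV2 overlap.
EV3 starts after EV1 ends; EV1 is clear from here.
EV3 starts after EV2 ends; EV2 is clear from here.
EV4 starts after EV3 ends; EV3 is clear from here.
EV5 starts after EV4 ends; EV4 is clear from here.
EV6 starts before EV5 ends → EV5 and EV6 overlap.
EV8 starts before EV5 ends → EV5 and EV8 overlap.
EV7 starts after EV5 ends.
EV8 starts before EV6 ends → EV6 and EV8 overlap.
EV7 starts before EV6 ends → EV6 and EV7 overlap.
EV7 starts before EV8 ends → EV8 and EV7 overlap.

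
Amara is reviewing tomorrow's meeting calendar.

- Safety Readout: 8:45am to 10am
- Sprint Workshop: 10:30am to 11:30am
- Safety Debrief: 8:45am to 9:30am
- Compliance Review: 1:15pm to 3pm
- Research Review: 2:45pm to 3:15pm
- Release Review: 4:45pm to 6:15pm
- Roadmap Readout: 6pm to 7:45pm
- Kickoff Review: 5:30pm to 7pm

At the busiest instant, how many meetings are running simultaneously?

Sweep the timeline, counting +1 at each start and −1 at each end (ends before starts at a tie):
8:45am start Safety Debrief → 1
8:45am start Safety Readout → 2
9:30am end Safety Debrief → 1
10am end Safety Readout → 0
10:30am start Sprint Workshop → 1
11:30am end Sprint Workshop → 0
1:15pm start Compliance Review → 1
2:45pm start Research Review → 2
3pm end Compliance Review → 1
3:15pm end Research Review → 0
4:45pm start Release Review → 1
5:30pm start Kickoff Review → 2
6pm start Roadmap Readout → 3
6:15pm end Release Review → 2
7pm end Kickoff Review → 1
7:45pm end Roadmap Readout → 0
Peak is 3, at 6pm (Kickoff Review, Release Review, Roadmap Readout).

3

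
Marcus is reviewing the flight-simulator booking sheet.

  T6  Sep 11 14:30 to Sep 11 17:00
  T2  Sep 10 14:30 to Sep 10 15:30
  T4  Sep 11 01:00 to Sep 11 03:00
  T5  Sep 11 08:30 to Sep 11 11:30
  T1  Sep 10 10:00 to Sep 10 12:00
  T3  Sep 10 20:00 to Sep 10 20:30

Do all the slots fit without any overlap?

Yes

Sorted by start: T1, T2, T3, T4, T5, T6.
T2 starts after T1 ends; T1 is clear from here.
T3 starts after T2 ends; T2 is clear from here.
T4 starts after T3 ends; T3 is clear from here.
T5 starts after T4 ends; T4 is clear from here.
T6 starts after T5 ends.
Every pair is clear; the schedule has no overlaps.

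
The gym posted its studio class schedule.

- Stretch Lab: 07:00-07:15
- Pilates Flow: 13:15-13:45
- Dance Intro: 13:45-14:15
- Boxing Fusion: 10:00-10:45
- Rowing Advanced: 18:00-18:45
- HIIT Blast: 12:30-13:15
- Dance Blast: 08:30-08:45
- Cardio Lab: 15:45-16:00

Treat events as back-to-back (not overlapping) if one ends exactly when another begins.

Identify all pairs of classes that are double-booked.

Check each pair: they overlap iff neither finishes before the other starts.
Sorted by start: Stretch Lab, Dance Blast, Boxing Fusion, HIIT Blast, Pilates Flow, Dance Intro, Cardio Lab, Rowing Advanced.
Dance Blast starts after Stretch Lab ends, so Stretch Lab has no further overlaps.
Boxing Fusion starts after Dance Blast ends, so Dance Blast has no further overlaps.
HIIT Blast starts after Boxing Fusion ends, so Boxing Fusion has no further overlaps.
Pilates Flow starts exactly when HIIT Blast ends (back-to-back, no overlap), so HIIT Blast has no further overlaps.
Dance Intro starts exactly when Pilates Flow ends (back-to-back, no overlap), so Pilates Flow has no further overlaps.
Cardio Lab starts after Dance Intro ends, so Dance Intro has no further overlaps.
Rowing Advanced starts after Cardio Lab ends.

no conflicts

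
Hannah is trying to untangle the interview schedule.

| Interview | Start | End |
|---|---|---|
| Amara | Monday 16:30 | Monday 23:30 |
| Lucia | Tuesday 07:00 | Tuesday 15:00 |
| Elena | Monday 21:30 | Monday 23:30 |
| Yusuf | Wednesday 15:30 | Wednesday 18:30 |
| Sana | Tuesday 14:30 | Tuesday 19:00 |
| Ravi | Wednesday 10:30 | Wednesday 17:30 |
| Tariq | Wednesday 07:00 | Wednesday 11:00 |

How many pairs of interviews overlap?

4

Sorted by start: Amara, Elena, Lucia, Sana, Tariq, Ravi, Yusuf.
Elena starts before Amara ends → Amara and Elena overlap.
Lucia starts after Amara ends; Amara is clear from here.
Lucia starts after Elena ends; Elena is clear from here.
Sana starts before Lucia ends → Lucia and Sana overlap.
Tariq starts after Lucia ends; Lucia is clear from here.
Tariq starts after Sana ends; Sana is clear from here.
Ravi starts before Tariq ends → Tariq and Ravi overlap.
Yusuf starts after Tariq ends.
Yusuf starts before Ravi ends → Ravi and Yusuf overlap.
Overlapping pairs: Amara & Elena, Lucia & Sana, Ravi & Tariq, Ravi & Yusuf — 4 in total.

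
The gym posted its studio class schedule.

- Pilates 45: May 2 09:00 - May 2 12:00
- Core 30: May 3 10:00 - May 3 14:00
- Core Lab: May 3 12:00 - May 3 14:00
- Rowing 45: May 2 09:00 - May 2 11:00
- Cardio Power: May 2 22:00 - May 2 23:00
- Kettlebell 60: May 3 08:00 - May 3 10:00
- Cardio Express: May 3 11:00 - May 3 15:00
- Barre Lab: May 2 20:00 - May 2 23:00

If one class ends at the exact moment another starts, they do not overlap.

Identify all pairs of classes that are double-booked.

Sorted by start: Pilates 45, Rowing 45, Barre Lab, Cardio Power, Kettlebell 60, Core 30, Cardio Express, Core Lab.
Rowing 45 starts before Pilates 45 ends → Pilates 45 and Rowing 45 overlap.
Barre Lab starts after Pilates 45 ends — done with Pilates 45.
Barre Lab starts after Rowing 45 ends — done with Rowing 45.
Cardio Power starts before Barre Lab ends → Barre Lab and Cardio Power overlap.
Kettlebell 60 starts after Barre Lab ends — done with Barre Lab.
Kettlebell 60 starts after Cardio Power ends — done with Cardio Power.
Core 30 starts exactly when Kettlebell 60 ends (back-to-back, no overlap) — done with Kettlebell 60.
Cardio Express starts before Core 30 ends → Core 30 and Cardio Express overlap.
Core Lab starts before Core 30 ends → Core 30 and Core Lab overlap.
Core Lab starts before Cardio Express ends → Cardio Express and Core Lab overlap.

Barre Lab & Cardio Power, Cardio Express & Core 30, Cardio Express & Core Lab, Core 30 & Core Lab, Pilates 45 & Rowing 45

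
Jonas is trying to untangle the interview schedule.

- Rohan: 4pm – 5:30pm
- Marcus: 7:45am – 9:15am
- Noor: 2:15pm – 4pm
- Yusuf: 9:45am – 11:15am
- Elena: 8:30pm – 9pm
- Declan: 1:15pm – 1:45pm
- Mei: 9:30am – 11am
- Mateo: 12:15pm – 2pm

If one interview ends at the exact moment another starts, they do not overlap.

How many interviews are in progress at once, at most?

2

Sort all start/end points and keep a running count:
7:45am start Marcus → 1
9:15am end Marcus → 0
9:30am start Mei → 1
9:45am start Yusuf → 2
11am end Mei → 1
11:15am end Yusuf → 0
12:15pm start Mateo → 1
1:15pm start Declan → 2
1:45pm end Declan → 1
2pm end Mateo → 0
2:15pm start Noor → 1
4pm end Noor → 0
4pm start Rohan → 1
5:30pm end Rohan → 0
8:30pm start Elena → 1
9pm end Elena → 0
Peak is 2, at 9:45am (Mei, Yusuf).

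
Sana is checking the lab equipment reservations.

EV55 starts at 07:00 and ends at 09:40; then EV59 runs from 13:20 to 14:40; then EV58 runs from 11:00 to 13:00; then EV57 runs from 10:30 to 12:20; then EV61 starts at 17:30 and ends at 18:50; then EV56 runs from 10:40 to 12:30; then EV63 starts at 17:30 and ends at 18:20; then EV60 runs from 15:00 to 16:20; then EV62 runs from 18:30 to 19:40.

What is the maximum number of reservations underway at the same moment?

3

Sort all start/end points and keep a running count:
07:00 start EV55 → 1
09:40 end EV55 → 0
10:30 start EV57 → 1
10:40 start EV56 → 2
11:00 start EV58 → 3
12:20 end EV57 → 2
12:30 end EV56 → 1
13:00 end EV58 → 0
13:20 start EV59 → 1
14:40 end EV59 → 0
15:00 start EV60 → 1
16:20 end EV60 → 0
17:30 start EV61 → 1
17:30 start EV63 → 2
18:20 end EV63 → 1
18:30 start EV62 → 2
18:50 end EV61 → 1
19:40 end EV62 → 0
Peak is 3, at 11:00 (EV56, EV57, EV58).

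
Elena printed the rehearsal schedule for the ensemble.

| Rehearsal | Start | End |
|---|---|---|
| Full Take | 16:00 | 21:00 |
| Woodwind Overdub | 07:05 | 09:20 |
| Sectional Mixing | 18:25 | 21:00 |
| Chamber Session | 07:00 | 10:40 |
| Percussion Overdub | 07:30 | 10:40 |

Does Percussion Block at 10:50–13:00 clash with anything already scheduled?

No — it doesn't clash with anything

Chamber Session: ends 10:40 at or before Percussion Block starts 10:50 → clear.
Woodwind Overdub: ends 09:20 at or before Percussion Block starts 10:50 → clear.
Percussion Overdub: ends 10:40 at or before Percussion Block starts 10:50 → clear.
Full Take: starts 16:00 at or after Percussion Block ends 13:00 → clear.
Sectional Mixing: starts 18:25 at or after Percussion Block ends 13:00 → clear.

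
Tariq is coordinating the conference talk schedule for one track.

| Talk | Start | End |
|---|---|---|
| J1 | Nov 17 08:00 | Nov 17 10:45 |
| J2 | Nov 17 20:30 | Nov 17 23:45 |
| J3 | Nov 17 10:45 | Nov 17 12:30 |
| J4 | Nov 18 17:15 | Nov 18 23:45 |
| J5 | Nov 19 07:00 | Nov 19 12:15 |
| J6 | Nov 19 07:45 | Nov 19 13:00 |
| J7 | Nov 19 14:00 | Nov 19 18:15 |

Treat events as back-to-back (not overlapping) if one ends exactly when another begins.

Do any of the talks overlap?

Yes

Two intervals overlap when each starts before the other ends.
Sorted by start: J1, J3, J2, J4, J5, J6, J7.
J3 starts exactly when J1 ends (back-to-back, no overlap) — done with J1.
J2 starts after J3 ends — done with J3.
J4 starts after J2 ends — done with J2.
J5 starts after J4 ends — done with J4.
J6 starts before J5 ends → J5 and J6 overlap.
That's a conflict, so the schedule is not conflict-free.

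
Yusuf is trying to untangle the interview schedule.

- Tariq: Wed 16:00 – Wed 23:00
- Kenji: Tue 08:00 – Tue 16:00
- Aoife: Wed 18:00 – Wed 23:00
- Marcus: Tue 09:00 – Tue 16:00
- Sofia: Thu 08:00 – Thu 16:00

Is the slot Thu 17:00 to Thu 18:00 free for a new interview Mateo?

Yes — the slot is free

Kenji: ends Tue 16:00 at or before Mateo starts Thu 17:00 → clear.
Marcus: ends Tue 16:00 at or before Mateo starts Thu 17:00 → clear.
Tariq: ends Wed 23:00 at or before Mateo starts Thu 17:00 → clear.
Aoife: ends Wed 23:00 at or before Mateo starts Thu 17:00 → clear.
Sofia: ends Thu 16:00 at or before Mateo starts Thu 17:00 → clear.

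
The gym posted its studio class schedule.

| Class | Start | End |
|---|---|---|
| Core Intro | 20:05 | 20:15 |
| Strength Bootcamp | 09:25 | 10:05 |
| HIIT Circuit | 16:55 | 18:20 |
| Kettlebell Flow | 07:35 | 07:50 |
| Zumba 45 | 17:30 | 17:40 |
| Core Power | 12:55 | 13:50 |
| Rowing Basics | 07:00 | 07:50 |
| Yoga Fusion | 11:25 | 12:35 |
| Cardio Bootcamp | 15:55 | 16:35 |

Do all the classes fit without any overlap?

No

Two intervals overlap when each starts before the other ends.
Sorted by start: Rowing Basics, Kettlebell Flow, Strength Bootcamp, Yoga Fusion, Core Power, Cardio Bootcamp, HIIT Circuit, Zumba 45, Core Intro.
Kettlebell Flow starts before Rowing Basics ends → Rowing Basics and Kettlebell Flow overlap.
That's a conflict, so the schedule is not conflict-free.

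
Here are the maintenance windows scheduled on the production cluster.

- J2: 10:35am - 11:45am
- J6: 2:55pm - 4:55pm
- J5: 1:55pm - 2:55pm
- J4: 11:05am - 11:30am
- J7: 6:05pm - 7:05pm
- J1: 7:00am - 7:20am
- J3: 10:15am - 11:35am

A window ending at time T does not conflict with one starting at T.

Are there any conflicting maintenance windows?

Two intervals overlap when each starts before the other ends.
Sorted by start: J1, J3, J2, J4, J5, J6, J7.
J3 starts after J1 ends, so J1 has no further overlaps.
J2 starts before J3 ends → J3 and J2 overlap.
That's a conflict, so the schedule is not conflict-free.

Yes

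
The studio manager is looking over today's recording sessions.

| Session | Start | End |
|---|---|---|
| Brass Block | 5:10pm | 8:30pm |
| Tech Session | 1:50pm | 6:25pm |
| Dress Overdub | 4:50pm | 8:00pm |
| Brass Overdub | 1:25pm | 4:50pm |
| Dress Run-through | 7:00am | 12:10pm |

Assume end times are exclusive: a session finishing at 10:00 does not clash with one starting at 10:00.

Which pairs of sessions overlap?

Brass Block & Dress Overdub, Brass Block & Tech Session, Brass Overdub & Tech Session, Dress Overdub & Tech Session

Check each pair: they overlap iff neither finishes before the other starts.
Sorted by start: Dress Run-through, Brass Overdub, Tech Session, Dress Overdub, Brass Block.
Brass Overdub starts after Dress Run-through ends, so nothing later overlaps Dress Run-through either.
Tech Session starts before Brass Overdub ends → Brass Overdub and Tech Session overlap.
Dress Overdub starts exactly when Brass Overdub ends (back-to-back, no overlap), so nothing later overlaps Brass Overdub either.
Dress Overdub starts before Tech Session ends → Tech Session and Dress Overdub overlap.
Brass Block starts before Tech Session ends → Tech Session and Brass Block overlap.
Brass Block starts before Dress Overdub ends → Dress Overdub and Brass Block overlap.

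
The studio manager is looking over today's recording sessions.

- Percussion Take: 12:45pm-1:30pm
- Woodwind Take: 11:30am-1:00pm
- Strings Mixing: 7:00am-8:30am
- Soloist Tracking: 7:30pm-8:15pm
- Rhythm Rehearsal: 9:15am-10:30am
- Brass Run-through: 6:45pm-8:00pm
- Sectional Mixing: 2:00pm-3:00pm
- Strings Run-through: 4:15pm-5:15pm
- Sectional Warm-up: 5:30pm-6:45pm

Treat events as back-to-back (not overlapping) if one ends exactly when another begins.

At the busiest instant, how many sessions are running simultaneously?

Walk through starts and ends in time order (an end at T is processed before a start at T):
7:00am start Strings Mixing → 1
8:30am end Strings Mixing → 0
9:15am start Rhythm Rehearsal → 1
10:30am end Rhythm Rehearsal → 0
11:30am start Woodwind Take → 1
12:45pm start Percussion Take → 2
1:00pm end Woodwind Take → 1
1:30pm end Percussion Take → 0
2:00pm start Sectional Mixing → 1
3:00pm end Sectional Mixing → 0
4:15pm start Strings Run-through → 1
5:15pm end Strings Run-through → 0
5:30pm start Sectional Warm-up → 1
6:45pm end Sectional Warm-up → 0
6:45pm start Brass Run-through → 1
7:30pm start Soloist Tracking → 2
8:00pm end Brass Run-through → 1
8:15pm end Soloist Tracking → 0
Peak is 2, at 12:45pm (Percussion Take, Woodwind Take).

2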